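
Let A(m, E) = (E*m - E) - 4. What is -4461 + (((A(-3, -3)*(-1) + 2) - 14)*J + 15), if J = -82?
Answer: -2806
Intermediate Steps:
A(m, E) = -4 - E + E*m (A(m, E) = (-E + E*m) - 4 = -4 - E + E*m)
-4461 + (((A(-3, -3)*(-1) + 2) - 14)*J + 15) = -4461 + ((((-4 - 1*(-3) - 3*(-3))*(-1) + 2) - 14)*(-82) + 15) = -4461 + ((((-4 + 3 + 9)*(-1) + 2) - 14)*(-82) + 15) = -4461 + (((8*(-1) + 2) - 14)*(-82) + 15) = -4461 + (((-8 + 2) - 14)*(-82) + 15) = -4461 + ((-6 - 14)*(-82) + 15) = -4461 + (-20*(-82) + 15) = -4461 + (1640 + 15) = -4461 + 1655 = -2806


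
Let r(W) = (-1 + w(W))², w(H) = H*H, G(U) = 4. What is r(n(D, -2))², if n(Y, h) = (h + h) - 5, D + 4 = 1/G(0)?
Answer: 40960000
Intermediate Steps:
w(H) = H²
D = -15/4 (D = -4 + 1/4 = -4 + ¼ = -15/4 ≈ -3.7500)
n(Y, h) = -5 + 2*h (n(Y, h) = 2*h - 5 = -5 + 2*h)
r(W) = (-1 + W²)²
r(n(D, -2))² = ((-1 + (-5 + 2*(-2))²)²)² = ((-1 + (-5 - 4)²)²)² = ((-1 + (-9)²)²)² = ((-1 + 81)²)² = (80²)² = 6400² = 40960000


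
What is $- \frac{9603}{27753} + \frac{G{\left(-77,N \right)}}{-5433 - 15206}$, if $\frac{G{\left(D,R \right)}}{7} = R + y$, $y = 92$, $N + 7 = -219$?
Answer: $- \frac{5217091}{17357399} \approx -0.30057$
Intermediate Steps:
$N = -226$ ($N = -7 - 219 = -226$)
$G{\left(D,R \right)} = 644 + 7 R$ ($G{\left(D,R \right)} = 7 \left(R + 92\right) = 7 \left(92 + R\right) = 644 + 7 R$)
$- \frac{9603}{27753} + \frac{G{\left(-77,N \right)}}{-5433 - 15206} = - \frac{9603}{27753} + \frac{644 + 7 \left(-226\right)}{-5433 - 15206} = \left(-9603\right) \frac{1}{27753} + \frac{644 - 1582}{-20639} = - \frac{291}{841} - - \frac{938}{20639} = - \frac{291}{841} + \frac{938}{20639} = - \frac{5217091}{17357399}$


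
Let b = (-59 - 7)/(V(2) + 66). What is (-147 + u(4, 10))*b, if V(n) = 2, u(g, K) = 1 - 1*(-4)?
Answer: 2343/17 ≈ 137.82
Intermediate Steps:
u(g, K) = 5 (u(g, K) = 1 + 4 = 5)
b = -33/34 (b = (-59 - 7)/(2 + 66) = -66/68 = -66*1/68 = -33/34 ≈ -0.97059)
(-147 + u(4, 10))*b = (-147 + 5)*(-33/34) = -142*(-33/34) = 2343/17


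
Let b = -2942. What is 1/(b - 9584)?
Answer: -1/12526 ≈ -7.9834e-5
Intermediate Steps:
1/(b - 9584) = 1/(-2942 - 9584) = 1/(-12526) = -1/12526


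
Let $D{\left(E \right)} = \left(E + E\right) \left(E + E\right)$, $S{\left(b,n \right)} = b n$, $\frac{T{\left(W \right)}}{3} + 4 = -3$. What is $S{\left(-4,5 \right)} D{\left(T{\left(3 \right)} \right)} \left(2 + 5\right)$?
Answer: $-246960$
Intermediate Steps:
$T{\left(W \right)} = -21$ ($T{\left(W \right)} = -12 + 3 \left(-3\right) = -12 - 9 = -21$)
$D{\left(E \right)} = 4 E^{2}$ ($D{\left(E \right)} = 2 E 2 E = 4 E^{2}$)
$S{\left(-4,5 \right)} D{\left(T{\left(3 \right)} \right)} \left(2 + 5\right) = \left(-4\right) 5 \cdot 4 \left(-21\right)^{2} \left(2 + 5\right) = - 20 \cdot 4 \cdot 441 \cdot 7 = \left(-20\right) 1764 \cdot 7 = \left(-35280\right) 7 = -246960$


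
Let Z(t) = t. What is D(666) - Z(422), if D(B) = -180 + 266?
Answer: -336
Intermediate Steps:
D(B) = 86
D(666) - Z(422) = 86 - 1*422 = 86 - 422 = -336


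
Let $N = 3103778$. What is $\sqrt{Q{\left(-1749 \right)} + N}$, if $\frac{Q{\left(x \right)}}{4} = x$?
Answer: $\sqrt{3096782} \approx 1759.8$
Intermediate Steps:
$Q{\left(x \right)} = 4 x$
$\sqrt{Q{\left(-1749 \right)} + N} = \sqrt{4 \left(-1749\right) + 3103778} = \sqrt{-6996 + 3103778} = \sqrt{3096782}$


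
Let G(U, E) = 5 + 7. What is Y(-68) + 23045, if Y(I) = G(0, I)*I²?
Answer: 78533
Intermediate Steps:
G(U, E) = 12
Y(I) = 12*I²
Y(-68) + 23045 = 12*(-68)² + 23045 = 12*4624 + 23045 = 55488 + 23045 = 78533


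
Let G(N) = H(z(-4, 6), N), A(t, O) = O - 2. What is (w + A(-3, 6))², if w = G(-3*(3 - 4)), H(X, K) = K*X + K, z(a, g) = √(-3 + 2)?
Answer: 40 + 42*I ≈ 40.0 + 42.0*I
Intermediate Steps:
A(t, O) = -2 + O
z(a, g) = I (z(a, g) = √(-1) = I)
H(X, K) = K + K*X
G(N) = N*(1 + I)
w = 3 + 3*I (w = (-3*(3 - 4))*(1 + I) = (-3*(-1))*(1 + I) = 3*(1 + I) = 3 + 3*I ≈ 3.0 + 3.0*I)
(w + A(-3, 6))² = ((3 + 3*I) + (-2 + 6))² = ((3 + 3*I) + 4)² = (7 + 3*I)²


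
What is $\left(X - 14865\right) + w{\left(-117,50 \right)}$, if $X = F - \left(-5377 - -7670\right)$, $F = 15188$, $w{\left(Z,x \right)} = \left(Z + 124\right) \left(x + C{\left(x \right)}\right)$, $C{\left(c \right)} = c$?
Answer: $-1270$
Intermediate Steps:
$w{\left(Z,x \right)} = 2 x \left(124 + Z\right)$ ($w{\left(Z,x \right)} = \left(Z + 124\right) \left(x + x\right) = \left(124 + Z\right) 2 x = 2 x \left(124 + Z\right)$)
$X = 12895$ ($X = 15188 - \left(-5377 - -7670\right) = 15188 - \left(-5377 + 7670\right) = 15188 - 2293 = 12895$)
$\left(X - 14865\right) + w{\left(-117,50 \right)} = \left(12895 - 14865\right) + 2 \cdot 50 \left(124 - 117\right) = -1970 + 2 \cdot 50 \cdot 7 = -1970 + 700 = -1270$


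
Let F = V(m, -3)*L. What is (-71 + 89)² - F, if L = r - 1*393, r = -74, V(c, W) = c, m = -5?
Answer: -2011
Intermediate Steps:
L = -467 (L = -74 - 1*393 = -74 - 393 = -467)
F = 2335 (F = -5*(-467) = 2335)
(-71 + 89)² - F = (-71 + 89)² - 1*2335 = 18² - 2335 = 324 - 2335 = -2011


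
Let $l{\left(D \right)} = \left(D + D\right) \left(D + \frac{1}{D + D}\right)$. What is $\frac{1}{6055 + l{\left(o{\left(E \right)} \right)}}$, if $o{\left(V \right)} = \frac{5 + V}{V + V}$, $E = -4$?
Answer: $\frac{32}{193793} \approx 0.00016512$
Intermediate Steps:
$o{\left(V \right)} = \frac{5 + V}{2 V}$
$l{\left(D \right)} = 2 D \left(D + \frac{1}{2 D}\right)$
$\frac{1}{6055 + l{\left(o{\left(E \right)} \right)}} = \frac{1}{6055 + \left(1 + 2 \left(\frac{5 - 4}{2 \left(-4\right)}\right)^{2}\right)} = \frac{1}{6055 + \left(1 + 2 \left(\frac{1}{2} \left(- \frac{1}{4}\right) 1\right)^{2}\right)} = \frac{1}{6055 + \left(1 + 2 \left(- \frac{1}{8}\right)^{2}\right)} = \frac{1}{6055 + \left(1 + 2 \cdot \frac{1}{64}\right)} = \frac{1}{6055 + \left(1 + \frac{1}{32}\right)} = \frac{1}{6055 + \frac{33}{32}} = \frac{1}{\frac{193793}{32}} = \frac{32}{193793}$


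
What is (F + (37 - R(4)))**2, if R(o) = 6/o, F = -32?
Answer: 49/4 ≈ 12.250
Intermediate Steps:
(F + (37 - R(4)))**2 = (-32 + (37 - 6/4))**2 = (-32 + (37 - 1*3/2))**2 = (-32 + (37 - 3/2))**2 = (-32 + 71/2)**2 = (7/2)**2 = 49/4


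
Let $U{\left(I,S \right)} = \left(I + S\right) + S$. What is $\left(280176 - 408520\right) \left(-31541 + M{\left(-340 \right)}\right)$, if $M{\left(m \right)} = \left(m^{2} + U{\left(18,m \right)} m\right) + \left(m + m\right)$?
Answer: $-39588861896$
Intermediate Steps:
$U{\left(I,S \right)} = I + 2 S$
$M{\left(m \right)} = m^{2} + 2 m + m \left(18 + 2 m\right)$ ($M{\left(m \right)} = \left(m^{2} + \left(18 + 2 m\right) m\right) + \left(m + m\right) = \left(m^{2} + m \left(18 + 2 m\right)\right) + 2 m = m^{2} + 2 m + m \left(18 + 2 m\right)$)
$\left(280176 - 408520\right) \left(-31541 + M{\left(-340 \right)}\right) = \left(280176 - 408520\right) \left(-31541 - 340 \left(20 + 3 \left(-340\right)\right)\right) = - 128344 \left(-31541 - 340 \left(20 - 1020\right)\right) = - 128344 \left(-31541 - -340000\right) = - 128344 \left(-31541 + 340000\right) = \left(-128344\right) 308459 = -39588861896$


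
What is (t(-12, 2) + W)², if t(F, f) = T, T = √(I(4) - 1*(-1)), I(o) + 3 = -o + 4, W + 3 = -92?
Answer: (95 - I*√2)² ≈ 9023.0 - 268.7*I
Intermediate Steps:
W = -95 (W = -3 - 92 = -95)
I(o) = 1 - o (I(o) = -3 + (-o + 4) = -3 + (4 - o) = 1 - o)
T = I*√2 (T = √((1 - 1*4) - 1*(-1)) = √((1 - 4) + 1) = √(-3 + 1) = √(-2) = I*√2 ≈ 1.4142*I)
t(F, f) = I*√2
(t(-12, 2) + W)² = (I*√2 - 95)² = (-95 + I*√2)²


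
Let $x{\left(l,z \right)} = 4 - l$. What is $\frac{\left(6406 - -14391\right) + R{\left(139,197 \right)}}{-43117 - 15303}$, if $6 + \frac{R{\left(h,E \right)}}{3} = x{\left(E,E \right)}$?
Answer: $- \frac{1010}{2921} \approx -0.34577$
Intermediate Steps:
$R{\left(h,E \right)} = -6 - 3 E$ ($R{\left(h,E \right)} = -18 + 3 \left(4 - E\right) = -18 - \left(-12 + 3 E\right) = -6 - 3 E$)
$\frac{\left(6406 - -14391\right) + R{\left(139,197 \right)}}{-43117 - 15303} = \frac{\left(6406 - -14391\right) - 597}{-43117 - 15303} = \frac{\left(6406 + 14391\right) - 597}{-58420} = \left(20797 - 597\right) \left(- \frac{1}{58420}\right) = 20200 \left(- \frac{1}{58420}\right) = - \frac{1010}{2921}$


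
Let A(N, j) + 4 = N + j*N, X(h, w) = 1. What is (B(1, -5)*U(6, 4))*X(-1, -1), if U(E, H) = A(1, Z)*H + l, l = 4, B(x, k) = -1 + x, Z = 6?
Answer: 0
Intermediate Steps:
A(N, j) = -4 + N + N*j (A(N, j) = -4 + (N + j*N) = -4 + (N + N*j) = -4 + N + N*j)
U(E, H) = 4 + 3*H (U(E, H) = (-4 + 1 + 1*6)*H + 4 = (-4 + 1 + 6)*H + 4 = 3*H + 4 = 4 + 3*H)
(B(1, -5)*U(6, 4))*X(-1, -1) = ((-1 + 1)*(4 + 3*4))*1 = (0*(4 + 12))*1 = (0*16)*1 = 0*1 = 0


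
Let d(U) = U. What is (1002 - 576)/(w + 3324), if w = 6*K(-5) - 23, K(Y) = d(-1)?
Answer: 426/3295 ≈ 0.12929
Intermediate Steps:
K(Y) = -1
w = -29 (w = 6*(-1) - 23 = -6 - 23 = -29)
(1002 - 576)/(w + 3324) = (1002 - 576)/(-29 + 3324) = 426/3295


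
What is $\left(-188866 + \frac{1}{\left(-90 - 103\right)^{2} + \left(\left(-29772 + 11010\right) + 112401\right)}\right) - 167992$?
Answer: $- \frac{46708429903}{130888} \approx -3.5686 \cdot 10^{5}$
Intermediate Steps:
$\left(-188866 + \frac{1}{\left(-90 - 103\right)^{2} + \left(\left(-29772 + 11010\right) + 112401\right)}\right) - 167992 = \left(-188866 + \frac{1}{\left(-193\right)^{2} + \left(-18762 + 112401\right)}\right) - 167992 = \left(-188866 + \frac{1}{37249 + 93639}\right) - 167992 = \left(-188866 + \frac{1}{130888}\right) - 167992 = - \frac{24720293007}{130888} - 167992 = - \frac{46708429903}{130888}$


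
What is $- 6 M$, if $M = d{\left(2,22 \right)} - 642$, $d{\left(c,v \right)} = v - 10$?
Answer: $3780$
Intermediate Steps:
$d{\left(c,v \right)} = -10 + v$
$M = -630$ ($M = \left(-10 + 22\right) - 642 = 12 - 642 = -630$)
$- 6 M = \left(-6\right) \left(-630\right) = 3780$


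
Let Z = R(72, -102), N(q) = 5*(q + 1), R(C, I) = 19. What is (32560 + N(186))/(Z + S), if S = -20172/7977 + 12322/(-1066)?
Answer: 4315517115/632882 ≈ 6818.8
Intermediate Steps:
N(q) = 5 + 5*q (N(q) = 5*(1 + q) = 5 + 5*q)
S = -19965991/1417247 (S = -20172*1/7977 + 12322*(-1/1066) = -6724/2659 - 6161/533 = -19965991/1417247 ≈ -14.088)
Z = 19
(32560 + N(186))/(Z + S) = (32560 + (5 + 5*186))/(19 - 19965991/1417247) = (32560 + (5 + 930))/(6961702/1417247) = (32560 + 935)*(1417247/6961702) = 33495*(1417247/6961702) = 4315517115/632882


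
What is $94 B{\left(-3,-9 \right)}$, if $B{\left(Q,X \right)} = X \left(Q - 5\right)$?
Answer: $6768$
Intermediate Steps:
$B{\left(Q,X \right)} = X \left(-5 + Q\right)$
$94 B{\left(-3,-9 \right)} = 94 \left(- 9 \left(-5 - 3\right)\right) = 94 \left(\left(-9\right) \left(-8\right)\right) = 94 \cdot 72 = 6768$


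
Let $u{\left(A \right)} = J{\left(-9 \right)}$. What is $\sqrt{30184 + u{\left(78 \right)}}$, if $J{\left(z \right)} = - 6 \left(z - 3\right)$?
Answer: $4 \sqrt{1891} \approx 173.94$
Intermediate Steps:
$J{\left(z \right)} = 18 - 6 z$ ($J{\left(z \right)} = - 6 \left(-3 + z\right) = 18 - 6 z$)
$u{\left(A \right)} = 72$ ($u{\left(A \right)} = 18 - -54 = 18 + 54 = 72$)
$\sqrt{30184 + u{\left(78 \right)}} = \sqrt{30184 + 72} = \sqrt{30256} = 4 \sqrt{1891}$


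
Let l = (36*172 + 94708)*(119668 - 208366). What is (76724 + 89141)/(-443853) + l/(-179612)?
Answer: 993072383527555/19930331259 ≈ 49827.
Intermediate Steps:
l = -8949628200 (l = (6192 + 94708)*(-88698) = 100900*(-88698) = -8949628200)
(76724 + 89141)/(-443853) + l/(-179612) = (76724 + 89141)/(-443853) - 8949628200/(-179612) = 165865*(-1/443853) - 8949628200*(-1/179612) = -165865/443853 + 2237407050/44903 = 993072383527555/19930331259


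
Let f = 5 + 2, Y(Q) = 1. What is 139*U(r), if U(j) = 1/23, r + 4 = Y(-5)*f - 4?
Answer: 139/23 ≈ 6.0435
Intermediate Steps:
f = 7
r = -1 (r = -4 + (1*7 - 4) = -4 + (7 - 4) = -4 + 3 = -1)
U(j) = 1/23
139*U(r) = 139*(1/23) = 139/23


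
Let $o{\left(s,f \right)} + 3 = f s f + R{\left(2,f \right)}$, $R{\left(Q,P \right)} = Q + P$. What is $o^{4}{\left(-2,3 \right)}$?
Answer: $65536$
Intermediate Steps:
$R{\left(Q,P \right)} = P + Q$
$o{\left(s,f \right)} = -1 + f + s f^{2}$ ($o{\left(s,f \right)} = -3 + \left(f s f + \left(f + 2\right)\right) = -3 + \left(s f^{2} + \left(2 + f\right)\right) = -3 + \left(2 + f + s f^{2}\right) = -1 + f + s f^{2}$)
$o^{4}{\left(-2,3 \right)} = \left(-1 + 3 - 2 \cdot 3^{2}\right)^{4} = \left(-1 + 3 - 18\right)^{4} = \left(-16\right)^{4} = 65536$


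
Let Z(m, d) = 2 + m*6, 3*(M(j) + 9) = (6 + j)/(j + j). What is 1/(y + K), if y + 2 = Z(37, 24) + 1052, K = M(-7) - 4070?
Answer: -42/117809 ≈ -0.00035651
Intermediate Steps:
M(j) = -9 + (6 + j)/(6*j) (M(j) = -9 + ((6 + j)/(j + j))/3 = -9 + ((6 + j)/((2*j)))/3 = -9 + ((6 + j)*(1/(2*j)))/3 = -9 + ((6 + j)/(2*j))/3 = -9 + (6 + j)/(6*j))
Z(m, d) = 2 + 6*m
K = -171317/42 (K = (-53/6 + 1/(-7)) - 4070 = (-53/6 - 1/7) - 4070 = -377/42 - 4070 = -171317/42 ≈ -4079.0)
y = 1274 (y = -2 + ((2 + 6*37) + 1052) = -2 + ((2 + 222) + 1052) = -2 + (224 + 1052) = -2 + 1276 = 1274)
1/(y + K) = 1/(1274 - 171317/42) = 1/(-117809/42) = -42/117809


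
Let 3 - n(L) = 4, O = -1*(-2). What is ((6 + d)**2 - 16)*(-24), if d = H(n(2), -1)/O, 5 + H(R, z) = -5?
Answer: 360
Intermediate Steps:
O = 2
n(L) = -1 (n(L) = 3 - 1*4 = 3 - 4 = -1)
H(R, z) = -10 (H(R, z) = -5 - 5 = -10)
d = -5 (d = -10/2 = -10*1/2 = -5)
((6 + d)**2 - 16)*(-24) = ((6 - 5)**2 - 16)*(-24) = (1**2 - 16)*(-24) = (1 - 16)*(-24) = -15*(-24) = 360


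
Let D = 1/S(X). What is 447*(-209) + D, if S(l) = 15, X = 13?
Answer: -1401344/15 ≈ -93423.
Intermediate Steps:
D = 1/15 ≈ 0.066667
447*(-209) + D = 447*(-209) + 1/15 = -93423 + 1/15 = -1401344/15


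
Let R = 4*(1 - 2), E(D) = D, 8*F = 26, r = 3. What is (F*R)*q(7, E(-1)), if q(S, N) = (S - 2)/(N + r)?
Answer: -65/2 ≈ -32.500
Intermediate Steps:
F = 13/4 (F = (⅛)*26 = 13/4 ≈ 3.2500)
R = -4 (R = 4*(-1) = -4)
q(S, N) = (-2 + S)/(3 + N) (q(S, N) = (S - 2)/(N + 3) = (-2 + S)/(3 + N))
(F*R)*q(7, E(-1)) = ((13/4)*(-4))*((-2 + 7)/(3 - 1)) = -13*5/2 = -65/2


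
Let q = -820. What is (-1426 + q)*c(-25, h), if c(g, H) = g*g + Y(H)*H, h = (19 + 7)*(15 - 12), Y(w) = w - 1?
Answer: -14893226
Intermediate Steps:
Y(w) = -1 + w
h = 78 (h = 26*3 = 78)
c(g, H) = g² + H*(-1 + H) (c(g, H) = g*g + (-1 + H)*H = g² + H*(-1 + H))
(-1426 + q)*c(-25, h) = (-1426 - 820)*((-25)² + 78*(-1 + 78)) = -2246*(625 + 78*77) = -2246*(625 + 6006) = -2246*6631 = -14893226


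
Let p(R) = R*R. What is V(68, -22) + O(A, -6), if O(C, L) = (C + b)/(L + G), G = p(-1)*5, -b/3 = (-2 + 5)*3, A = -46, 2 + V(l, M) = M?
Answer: 49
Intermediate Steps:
V(l, M) = -2 + M
p(R) = R²
b = -27 (b = -3*(-2 + 5)*3 = -9*3 = -3*9 = -27)
G = 5 (G = (-1)²*5 = 1*5 = 5)
O(C, L) = (-27 + C)/(5 + L) (O(C, L) = (C - 27)/(L + 5) = (-27 + C)/(5 + L))
V(68, -22) + O(A, -6) = (-2 - 22) + (-27 - 46)/(5 - 6) = -24 - 73/(-1) = -24 - 1*(-73) = -24 + 73 = 49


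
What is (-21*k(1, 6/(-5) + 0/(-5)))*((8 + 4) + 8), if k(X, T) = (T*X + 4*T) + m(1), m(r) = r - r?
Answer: 2520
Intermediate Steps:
m(r) = 0
k(X, T) = 4*T + T*X (k(X, T) = (T*X + 4*T) + 0 = (4*T + T*X) + 0 = 4*T + T*X)
(-21*k(1, 6/(-5) + 0/(-5)))*((8 + 4) + 8) = (-21*(6/(-5) + 0/(-5))*(4 + 1))*((8 + 4) + 8) = (-21*(6*(-1/5) + 0*(-1/5))*5)*(12 + 8) = -21*(-6/5 + 0)*5*20 = -(-126)*5/5*20 = -21*(-6)*20 = 126*20 = 2520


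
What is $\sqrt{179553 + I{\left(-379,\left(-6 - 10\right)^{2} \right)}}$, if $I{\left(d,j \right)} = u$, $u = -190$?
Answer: $\sqrt{179363} \approx 423.51$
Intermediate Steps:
$I{\left(d,j \right)} = -190$
$\sqrt{179553 + I{\left(-379,\left(-6 - 10\right)^{2} \right)}} = \sqrt{179553 - 190} = \sqrt{179363}$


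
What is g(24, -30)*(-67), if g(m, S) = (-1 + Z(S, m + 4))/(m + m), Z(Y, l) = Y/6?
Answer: 67/8 ≈ 8.3750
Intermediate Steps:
Z(Y, l) = Y/6 (Z(Y, l) = Y*(⅙) = Y/6)
g(m, S) = (-1 + S/6)/(2*m) (g(m, S) = (-1 + S/6)/(m + m) = (-1 + S/6)/((2*m)) = (-1 + S/6)*(1/(2*m)) = (-1 + S/6)/(2*m))
g(24, -30)*(-67) = ((1/12)*(-6 - 30)/24)*(-67) = ((1/12)*(1/24)*(-36))*(-67) = -⅛*(-67) = 67/8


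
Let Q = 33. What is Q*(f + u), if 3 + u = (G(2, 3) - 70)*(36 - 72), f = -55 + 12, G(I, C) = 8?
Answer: 72138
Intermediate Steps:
f = -43
u = 2229 (u = -3 + (8 - 70)*(36 - 72) = -3 - 62*(-36) = -3 + 2232 = 2229)
Q*(f + u) = 33*(-43 + 2229) = 33*2186 = 72138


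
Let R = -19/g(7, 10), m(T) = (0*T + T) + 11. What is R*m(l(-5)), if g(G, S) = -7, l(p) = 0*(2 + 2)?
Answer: 209/7 ≈ 29.857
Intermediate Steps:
l(p) = 0 (l(p) = 0*4 = 0)
m(T) = 11 + T (m(T) = (0 + T) + 11 = T + 11 = 11 + T)
R = 19/7 (R = -19/(-7) = -19*(-⅐) = 19/7 ≈ 2.7143)
R*m(l(-5)) = 19*(11 + 0)/7 = (19/7)*11 = 209/7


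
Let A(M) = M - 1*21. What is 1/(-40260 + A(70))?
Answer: -1/40211 ≈ -2.4869e-5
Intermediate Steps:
A(M) = -21 + M (A(M) = M - 21 = -21 + M)
1/(-40260 + A(70)) = 1/(-40260 + (-21 + 70)) = 1/(-40260 + 49) = 1/(-40211) = -1/40211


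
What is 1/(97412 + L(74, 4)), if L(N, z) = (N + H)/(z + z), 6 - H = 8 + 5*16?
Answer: 1/97411 ≈ 1.0266e-5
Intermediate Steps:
H = -82 (H = 6 - (8 + 5*16) = 6 - (8 + 80) = 6 - 1*88 = 6 - 88 = -82)
L(N, z) = (-82 + N)/(2*z) (L(N, z) = (N - 82)/(z + z) = (-82 + N)/((2*z)) = (-82 + N)*(1/(2*z)) = (-82 + N)/(2*z))
1/(97412 + L(74, 4)) = 1/(97412 + (½)*(-82 + 74)/4) = 1/(97412 + (½)*(¼)*(-8)) = 1/(97412 - 1) = 1/97411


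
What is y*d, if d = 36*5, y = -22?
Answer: -3960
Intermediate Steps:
d = 180
y*d = -22*180 = -3960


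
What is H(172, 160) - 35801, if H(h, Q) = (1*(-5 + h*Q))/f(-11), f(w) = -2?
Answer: -99117/2 ≈ -49559.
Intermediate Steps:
H(h, Q) = 5/2 - Q*h/2 (H(h, Q) = (1*(-5 + h*Q))/(-2) = (1*(-5 + Q*h))*(-½) = (-5 + Q*h)*(-½) = 5/2 - Q*h/2)
H(172, 160) - 35801 = (5/2 - ½*160*172) - 35801 = (5/2 - 13760) - 35801 = -27515/2 - 35801 = -99117/2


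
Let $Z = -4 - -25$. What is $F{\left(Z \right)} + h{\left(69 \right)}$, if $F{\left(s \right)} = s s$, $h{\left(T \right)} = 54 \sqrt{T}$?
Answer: $441 + 54 \sqrt{69} \approx 889.56$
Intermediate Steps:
$Z = 21$ ($Z = -4 + 25 = 21$)
$F{\left(s \right)} = s^{2}$
$F{\left(Z \right)} + h{\left(69 \right)} = 21^{2} + 54 \sqrt{69} = 441 + 54 \sqrt{69}$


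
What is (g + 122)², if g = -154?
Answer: 1024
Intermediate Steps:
(g + 122)² = (-154 + 122)² = (-32)² = 1024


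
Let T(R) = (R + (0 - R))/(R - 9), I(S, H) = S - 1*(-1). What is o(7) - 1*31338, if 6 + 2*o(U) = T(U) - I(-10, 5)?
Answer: -62673/2 ≈ -31337.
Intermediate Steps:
I(S, H) = 1 + S (I(S, H) = S + 1 = 1 + S)
T(R) = 0 (T(R) = (R - R)/(-9 + R) = 0/(-9 + R) = 0)
o(U) = 3/2 (o(U) = -3 + (0 - (1 - 10))/2 = -3 + (0 - 1*(-9))/2 = -3 + (0 + 9)/2 = -3 + (½)*9 = -3 + 9/2 = 3/2)
o(7) - 1*31338 = 3/2 - 1*31338 = 3/2 - 31338 = -62673/2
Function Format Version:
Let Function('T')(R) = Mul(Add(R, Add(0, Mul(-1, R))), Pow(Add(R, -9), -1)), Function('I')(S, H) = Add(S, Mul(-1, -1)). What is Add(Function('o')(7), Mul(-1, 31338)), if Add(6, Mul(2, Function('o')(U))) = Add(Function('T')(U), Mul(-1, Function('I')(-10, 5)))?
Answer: Rational(-62673, 2) ≈ -31337.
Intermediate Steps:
Function('I')(S, H) = Add(1, S) (Function('I')(S, H) = Add(S, 1) = Add(1, S))
Function('T')(R) = 0 (Function('T')(R) = Mul(Add(R, Mul(-1, R)), Pow(Add(-9, R), -1)) = Mul(0, Pow(Add(-9, R), -1)) = 0)
Function('o')(U) = Rational(3, 2) (Function('o')(U) = Add(-3, Mul(Rational(1, 2), Add(0, Mul(-1, Add(1, -10))))) = Add(-3, Mul(Rational(1, 2), Add(0, Mul(-1, -9)))) = Add(-3, Mul(Rational(1, 2), Add(0, 9))) = Add(-3, Mul(Rational(1, 2), 9)) = Add(-3, Rational(9, 2)) = Rational(3, 2))
Add(Function('o')(7), Mul(-1, 31338)) = Add(Rational(3, 2), Mul(-1, 31338)) = Add(Rational(3, 2), -31338) = Rational(-62673, 2)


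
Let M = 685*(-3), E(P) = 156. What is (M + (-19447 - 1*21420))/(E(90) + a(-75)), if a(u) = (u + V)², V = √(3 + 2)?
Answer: -62086673/8341324 - 1609575*√5/8341324 ≈ -7.8747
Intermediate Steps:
V = √5 ≈ 2.2361
a(u) = (u + √5)²
M = -2055
(M + (-19447 - 1*21420))/(E(90) + a(-75)) = (-2055 + (-19447 - 1*21420))/(156 + (-75 + √5)²) = (-2055 + (-19447 - 21420))/(156 + (-75 + √5)²) = (-2055 - 40867)/(156 + (-75 + √5)²) = -42922/(156 + (-75 + √5)²)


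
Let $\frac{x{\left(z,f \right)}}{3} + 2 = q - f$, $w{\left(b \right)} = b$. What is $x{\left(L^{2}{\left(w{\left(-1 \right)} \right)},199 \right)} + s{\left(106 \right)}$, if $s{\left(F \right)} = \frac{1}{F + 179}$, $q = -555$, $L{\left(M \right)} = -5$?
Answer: $- \frac{646379}{285} \approx -2268.0$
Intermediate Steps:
$s{\left(F \right)} = \frac{1}{179 + F}$
$x{\left(z,f \right)} = -1671 - 3 f$ ($x{\left(z,f \right)} = -6 + 3 \left(-555 - f\right) = -6 - \left(1665 + 3 f\right) = -1671 - 3 f$)
$x{\left(L^{2}{\left(w{\left(-1 \right)} \right)},199 \right)} + s{\left(106 \right)} = \left(-1671 - 597\right) + \frac{1}{179 + 106} = \left(-1671 - 597\right) + \frac{1}{285} = -2268 + \frac{1}{285} = - \frac{646379}{285}$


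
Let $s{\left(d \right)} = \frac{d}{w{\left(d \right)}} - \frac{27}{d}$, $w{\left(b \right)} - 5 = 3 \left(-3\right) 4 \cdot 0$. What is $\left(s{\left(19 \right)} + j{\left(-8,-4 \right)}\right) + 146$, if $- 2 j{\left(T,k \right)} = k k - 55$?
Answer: $\frac{31897}{190} \approx 167.88$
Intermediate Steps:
$w{\left(b \right)} = 5$ ($w{\left(b \right)} = 5 + 3 \left(-3\right) 4 \cdot 0 = 5 - 0 = 5 + 0 = 5$)
$j{\left(T,k \right)} = \frac{55}{2} - \frac{k^{2}}{2}$ ($j{\left(T,k \right)} = - \frac{k k - 55}{2} = - \frac{k^{2} - 55}{2} = - \frac{-55 + k^{2}}{2} = \frac{55}{2} - \frac{k^{2}}{2}$)
$s{\left(d \right)} = - \frac{27}{d} + \frac{d}{5}$ ($s{\left(d \right)} = \frac{d}{5} - \frac{27}{d} = - \frac{27}{d} + \frac{d}{5}$)
$\left(s{\left(19 \right)} + j{\left(-8,-4 \right)}\right) + 146 = \left(\left(- \frac{27}{19} + \frac{1}{5} \cdot 19\right) + \left(\frac{55}{2} - \frac{\left(-4\right)^{2}}{2}\right)\right) + 146 = \left(\left(\left(-27\right) \frac{1}{19} + \frac{19}{5}\right) + \left(\frac{55}{2} - 8\right)\right) + 146 = \left(\left(- \frac{27}{19} + \frac{19}{5}\right) + \left(\frac{55}{2} - 8\right)\right) + 146 = \left(\frac{226}{95} + \frac{39}{2}\right) + 146 = \frac{4157}{190} + 146 = \frac{31897}{190}$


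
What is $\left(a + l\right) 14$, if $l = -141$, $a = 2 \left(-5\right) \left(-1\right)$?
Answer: $-1834$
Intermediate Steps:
$a = 10$ ($a = \left(-10\right) \left(-1\right) = 10$)
$\left(a + l\right) 14 = \left(10 - 141\right) 14 = \left(-131\right) 14 = -1834$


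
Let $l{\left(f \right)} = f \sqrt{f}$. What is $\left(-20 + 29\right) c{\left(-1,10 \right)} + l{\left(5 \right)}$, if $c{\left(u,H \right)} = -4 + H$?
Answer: $54 + 5 \sqrt{5} \approx 65.18$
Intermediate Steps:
$l{\left(f \right)} = f^{\frac{3}{2}}$
$\left(-20 + 29\right) c{\left(-1,10 \right)} + l{\left(5 \right)} = \left(-20 + 29\right) \left(-4 + 10\right) + 5^{\frac{3}{2}} = 9 \cdot 6 + 5 \sqrt{5} = 54 + 5 \sqrt{5}$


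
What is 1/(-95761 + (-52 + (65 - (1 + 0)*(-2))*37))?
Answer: -1/93334 ≈ -1.0714e-5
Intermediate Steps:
1/(-95761 + (-52 + (65 - (1 + 0)*(-2))*37)) = 1/(-95761 + (-52 + (65 - (-2))*37)) = 1/(-95761 + (-52 + (65 - 1*(-2))*37)) = 1/(-95761 + (-52 + (65 + 2)*37)) = 1/(-95761 + (-52 + 67*37)) = 1/(-95761 + (-52 + 2479)) = 1/(-95761 + 2427) = 1/(-93334) = -1/93334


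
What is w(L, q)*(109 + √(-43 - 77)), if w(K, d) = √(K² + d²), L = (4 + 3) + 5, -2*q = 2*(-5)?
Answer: 1417 + 26*I*√30 ≈ 1417.0 + 142.41*I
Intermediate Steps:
q = 5 (q = -(-5) = -½*(-10) = 5)
L = 12 (L = 7 + 5 = 12)
w(L, q)*(109 + √(-43 - 77)) = √(12² + 5²)*(109 + √(-43 - 77)) = √(144 + 25)*(109 + √(-120)) = √169*(109 + 2*I*√30) = 13*(109 + 2*I*√30) = 1417 + 26*I*√30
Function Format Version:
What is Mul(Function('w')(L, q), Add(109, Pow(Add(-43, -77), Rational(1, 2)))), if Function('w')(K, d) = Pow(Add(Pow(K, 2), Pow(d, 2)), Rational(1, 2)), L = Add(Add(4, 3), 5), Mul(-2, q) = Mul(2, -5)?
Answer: Add(1417, Mul(26, I, Pow(30, Rational(1, 2)))) ≈ Add(1417.0, Mul(142.41, I))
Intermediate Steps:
q = 5 (q = Mul(Rational(-1, 2), Mul(2, -5)) = Mul(Rational(-1, 2), -10) = 5)
L = 12 (L = Add(7, 5) = 12)
Mul(Function('w')(L, q), Add(109, Pow(Add(-43, -77), Rational(1, 2)))) = Mul(Pow(Add(Pow(12, 2), Pow(5, 2)), Rational(1, 2)), Add(109, Pow(Add(-43, -77), Rational(1, 2)))) = Mul(Pow(Add(144, 25), Rational(1, 2)), Add(109, Pow(-120, Rational(1, 2)))) = Mul(Pow(169, Rational(1, 2)), Add(109, Mul(2, I, Pow(30, Rational(1, 2))))) = Mul(13, Add(109, Mul(2, I, Pow(30, Rational(1, 2))))) = Add(1417, Mul(26, I, Pow(30, Rational(1, 2))))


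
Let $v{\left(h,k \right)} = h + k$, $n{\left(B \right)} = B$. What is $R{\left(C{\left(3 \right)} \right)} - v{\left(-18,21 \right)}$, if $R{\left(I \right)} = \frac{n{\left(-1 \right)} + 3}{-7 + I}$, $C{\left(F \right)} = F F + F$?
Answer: $- \frac{13}{5} \approx -2.6$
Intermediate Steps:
$C{\left(F \right)} = F + F^{2}$ ($C{\left(F \right)} = F^{2} + F = F + F^{2}$)
$R{\left(I \right)} = \frac{2}{-7 + I}$ ($R{\left(I \right)} = \frac{-1 + 3}{-7 + I} = \frac{2}{-7 + I}$)
$R{\left(C{\left(3 \right)} \right)} - v{\left(-18,21 \right)} = \frac{2}{-7 + 3 \left(1 + 3\right)} - \left(-18 + 21\right) = \frac{2}{-7 + 3 \cdot 4} - 3 = \frac{2}{-7 + 12} - 3 = \frac{2}{5} - 3 = - \frac{13}{5}$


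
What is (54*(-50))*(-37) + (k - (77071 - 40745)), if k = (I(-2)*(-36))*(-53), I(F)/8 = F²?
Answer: 124630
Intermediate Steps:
I(F) = 8*F²
k = 61056 (k = ((8*(-2)²)*(-36))*(-53) = ((8*4)*(-36))*(-53) = (32*(-36))*(-53) = -1152*(-53) = 61056)
(54*(-50))*(-37) + (k - (77071 - 40745)) = (54*(-50))*(-37) + (61056 - (77071 - 40745)) = -2700*(-37) + (61056 - 1*36326) = 99900 + (61056 - 36326) = 99900 + 24730 = 124630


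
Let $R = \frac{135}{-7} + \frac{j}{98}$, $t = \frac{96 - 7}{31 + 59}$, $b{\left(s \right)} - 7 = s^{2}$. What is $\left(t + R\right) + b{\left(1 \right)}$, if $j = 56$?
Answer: $- \frac{6127}{630} \approx -9.7254$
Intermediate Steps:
$b{\left(s \right)} = 7 + s^{2}$
$t = \frac{89}{90} \approx 0.98889$
$R = - \frac{131}{7}$ ($R = \frac{135}{-7} + \frac{56}{98} = 135 \left(- \frac{1}{7}\right) + 56 \cdot \frac{1}{98} = - \frac{135}{7} + \frac{4}{7} = - \frac{131}{7} \approx -18.714$)
$\left(t + R\right) + b{\left(1 \right)} = \left(\frac{89}{90} - \frac{131}{7}\right) + \left(7 + 1^{2}\right) = - \frac{11167}{630} + \left(7 + 1\right) = - \frac{11167}{630} + 8 = - \frac{6127}{630}$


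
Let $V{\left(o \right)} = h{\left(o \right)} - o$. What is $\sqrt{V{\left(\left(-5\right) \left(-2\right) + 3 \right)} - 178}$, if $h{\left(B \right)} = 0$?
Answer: $i \sqrt{191} \approx 13.82 i$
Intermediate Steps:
$V{\left(o \right)} = - o$ ($V{\left(o \right)} = 0 - o = - o$)
$\sqrt{V{\left(\left(-5\right) \left(-2\right) + 3 \right)} - 178} = \sqrt{- (\left(-5\right) \left(-2\right) + 3) - 178} = \sqrt{- (10 + 3) - 178} = \sqrt{\left(-1\right) 13 - 178} = \sqrt{-13 - 178} = \sqrt{-191} = i \sqrt{191}$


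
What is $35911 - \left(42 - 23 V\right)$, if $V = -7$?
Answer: $35708$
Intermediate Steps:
$35911 - \left(42 - 23 V\right) = 35911 - \left(42 - -161\right) = 35911 - \left(42 + 161\right) = 35911 - 203 = 35708$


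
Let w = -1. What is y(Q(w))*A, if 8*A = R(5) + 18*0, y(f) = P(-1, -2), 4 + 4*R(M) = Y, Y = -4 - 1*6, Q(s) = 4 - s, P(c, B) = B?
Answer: 7/8 ≈ 0.87500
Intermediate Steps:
Y = -10 (Y = -4 - 6 = -10)
R(M) = -7/2 (R(M) = -1 + (¼)*(-10) = -1 - 5/2 = -7/2)
y(f) = -2
A = -7/16 (A = (-7/2 + 18*0)/8 = (-7/2 + 0)/8 = (⅛)*(-7/2) = -7/16 ≈ -0.43750)
y(Q(w))*A = -2*(-7/16) = 7/8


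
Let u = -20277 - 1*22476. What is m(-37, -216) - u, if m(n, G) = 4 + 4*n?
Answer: 42609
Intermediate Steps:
u = -42753 (u = -20277 - 22476 = -42753)
m(-37, -216) - u = (4 + 4*(-37)) - 1*(-42753) = (4 - 148) + 42753 = -144 + 42753 = 42609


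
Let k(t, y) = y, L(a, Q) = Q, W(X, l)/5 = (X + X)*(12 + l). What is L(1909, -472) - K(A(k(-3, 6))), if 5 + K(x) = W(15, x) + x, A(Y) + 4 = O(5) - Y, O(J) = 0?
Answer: -757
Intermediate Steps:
W(X, l) = 10*X*(12 + l) (W(X, l) = 5*((X + X)*(12 + l)) = 5*((2*X)*(12 + l)) = 5*(2*X*(12 + l)) = 10*X*(12 + l))
A(Y) = -4 - Y (A(Y) = -4 + (0 - Y) = -4 - Y)
K(x) = 1795 + 151*x (K(x) = -5 + (10*15*(12 + x) + x) = -5 + ((1800 + 150*x) + x) = -5 + (1800 + 151*x) = 1795 + 151*x)
L(1909, -472) - K(A(k(-3, 6))) = -472 - (1795 + 151*(-4 - 1*6)) = -472 - (1795 + 151*(-4 - 6)) = -472 - (1795 + 151*(-10)) = -472 - (1795 - 1510) = -472 - 1*285 = -472 - 285 = -757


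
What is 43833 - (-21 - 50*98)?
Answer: 48754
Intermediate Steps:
43833 - (-21 - 50*98) = 43833 - (-21 - 4900) = 43833 - 1*(-4921) = 43833 + 4921 = 48754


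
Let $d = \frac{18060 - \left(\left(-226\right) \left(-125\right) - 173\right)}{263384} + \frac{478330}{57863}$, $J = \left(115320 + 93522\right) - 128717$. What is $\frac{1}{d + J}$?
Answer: $\frac{15240188392}{1221245499764049} \approx 1.2479 \cdot 10^{-5}$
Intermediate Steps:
$J = 80125$ ($J = 208842 - 128717 = 80125$)
$d = \frac{125404855049}{15240188392}$ ($d = \left(18060 - \left(28250 - 173\right)\right) \frac{1}{263384} + 478330 \cdot \frac{1}{57863} = \left(18060 - 28077\right) \frac{1}{263384} + \frac{478330}{57863} = \left(-10017\right) \frac{1}{263384} + \frac{478330}{57863} = - \frac{10017}{263384} + \frac{478330}{57863} = \frac{125404855049}{15240188392} \approx 8.2286$)
$\frac{1}{d + J} = \frac{1}{\frac{125404855049}{15240188392} + 80125} = \frac{1}{\frac{1221245499764049}{15240188392}} = \frac{15240188392}{1221245499764049}$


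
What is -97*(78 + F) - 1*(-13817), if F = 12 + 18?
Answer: 3341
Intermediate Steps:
F = 30
-97*(78 + F) - 1*(-13817) = -97*(78 + 30) - 1*(-13817) = -97*108 + 13817 = -10476 + 13817 = 3341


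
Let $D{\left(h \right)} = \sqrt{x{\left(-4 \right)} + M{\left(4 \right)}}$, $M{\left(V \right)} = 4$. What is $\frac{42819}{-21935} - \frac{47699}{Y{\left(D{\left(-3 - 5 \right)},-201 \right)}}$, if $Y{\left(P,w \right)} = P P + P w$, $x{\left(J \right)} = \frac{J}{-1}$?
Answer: $- \frac{683310302}{886020455} + \frac{9587499 \sqrt{2}}{161572} \approx 83.147$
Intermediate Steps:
$x{\left(J \right)} = - J$ ($x{\left(J \right)} = J \left(-1\right) = - J$)
$D{\left(h \right)} = 2 \sqrt{2}$ ($D{\left(h \right)} = \sqrt{\left(-1\right) \left(-4\right) + 4} = \sqrt{4 + 4} = \sqrt{8} = 2 \sqrt{2}$)
$Y{\left(P,w \right)} = P^{2} + P w$
$\frac{42819}{-21935} - \frac{47699}{Y{\left(D{\left(-3 - 5 \right)},-201 \right)}} = \frac{42819}{-21935} - \frac{47699}{2 \sqrt{2} \left(2 \sqrt{2} - 201\right)} = 42819 \left(- \frac{1}{21935}\right) - \frac{47699}{2 \sqrt{2} \left(-201 + 2 \sqrt{2}\right)} = - \frac{42819}{21935} - \frac{47699}{2 \sqrt{2} \left(-201 + 2 \sqrt{2}\right)} = - \frac{42819}{21935} - 47699 \frac{\sqrt{2}}{4 \left(-201 + 2 \sqrt{2}\right)} = - \frac{42819}{21935} - \frac{47699 \sqrt{2}}{4 \left(-201 + 2 \sqrt{2}\right)}$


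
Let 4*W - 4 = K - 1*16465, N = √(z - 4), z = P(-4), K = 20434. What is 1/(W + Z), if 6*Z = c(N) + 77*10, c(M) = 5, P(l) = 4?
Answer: 12/13469 ≈ 0.00089093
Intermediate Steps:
z = 4
N = 0 (N = √(4 - 4) = √0 = 0)
Z = 775/6 (Z = (5 + 77*10)/6 = (5 + 770)/6 = (⅙)*775 = 775/6 ≈ 129.17)
W = 3973/4 (W = 1 + (20434 - 1*16465)/4 = 1 + (20434 - 16465)/4 = 1 + (¼)*3969 = 1 + 3969/4 = 3973/4 ≈ 993.25)
1/(W + Z) = 1/(3973/4 + 775/6) = 1/(13469/12) = 12/13469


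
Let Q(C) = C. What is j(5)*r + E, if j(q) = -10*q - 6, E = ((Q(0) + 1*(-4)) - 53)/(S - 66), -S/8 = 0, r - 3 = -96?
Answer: 114595/22 ≈ 5208.9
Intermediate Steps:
r = -93 (r = 3 - 96 = -93)
S = 0 (S = -8*0 = 0)
E = 19/22 (E = ((0 + 1*(-4)) - 53)/(0 - 66) = ((0 - 4) - 53)/(-66) = (-4 - 53)*(-1/66) = -57*(-1/66) = 19/22 ≈ 0.86364)
j(q) = -6 - 10*q
j(5)*r + E = (-6 - 10*5)*(-93) + 19/22 = (-6 - 50)*(-93) + 19/22 = -56*(-93) + 19/22 = 5208 + 19/22 = 114595/22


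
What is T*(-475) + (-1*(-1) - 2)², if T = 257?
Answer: -122074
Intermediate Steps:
T*(-475) + (-1*(-1) - 2)² = 257*(-475) + (-1*(-1) - 2)² = -122075 + (1 - 2)² = -122075 + (-1)² = -122075 + 1 = -122074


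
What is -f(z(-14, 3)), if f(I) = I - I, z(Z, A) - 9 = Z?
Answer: 0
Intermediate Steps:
z(Z, A) = 9 + Z
f(I) = 0
-f(z(-14, 3)) = -1*0 = 0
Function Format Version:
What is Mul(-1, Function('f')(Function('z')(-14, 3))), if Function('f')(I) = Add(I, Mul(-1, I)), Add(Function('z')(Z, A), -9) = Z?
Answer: 0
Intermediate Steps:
Function('z')(Z, A) = Add(9, Z)
Function('f')(I) = 0
Mul(-1, Function('f')(Function('z')(-14, 3))) = Mul(-1, 0) = 0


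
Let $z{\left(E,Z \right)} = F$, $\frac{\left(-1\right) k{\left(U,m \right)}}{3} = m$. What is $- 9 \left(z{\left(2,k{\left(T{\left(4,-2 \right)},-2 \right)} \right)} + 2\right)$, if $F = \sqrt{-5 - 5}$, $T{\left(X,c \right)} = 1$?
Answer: $-18 - 9 i \sqrt{10} \approx -18.0 - 28.461 i$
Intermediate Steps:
$F = i \sqrt{10}$ ($F = \sqrt{-5 - 5} = \sqrt{-10} = i \sqrt{10} \approx 3.1623 i$)
$k{\left(U,m \right)} = - 3 m$
$z{\left(E,Z \right)} = i \sqrt{10}$
$- 9 \left(z{\left(2,k{\left(T{\left(4,-2 \right)},-2 \right)} \right)} + 2\right) = - 9 \left(i \sqrt{10} + 2\right) = - 9 \left(2 + i \sqrt{10}\right) = -18 - 9 i \sqrt{10}$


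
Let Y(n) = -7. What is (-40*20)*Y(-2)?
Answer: 5600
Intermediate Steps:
(-40*20)*Y(-2) = -40*20*(-7) = -800*(-7) = 5600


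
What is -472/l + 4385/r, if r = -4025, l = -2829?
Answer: -91351/99015 ≈ -0.92260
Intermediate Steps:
-472/l + 4385/r = -472/(-2829) + 4385/(-4025) = -472*(-1/2829) + 4385*(-1/4025) = 472/2829 - 877/805 = -91351/99015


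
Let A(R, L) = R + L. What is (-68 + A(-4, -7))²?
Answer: 6241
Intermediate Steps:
A(R, L) = L + R
(-68 + A(-4, -7))² = (-68 + (-7 - 4))² = (-68 - 11)² = (-79)² = 6241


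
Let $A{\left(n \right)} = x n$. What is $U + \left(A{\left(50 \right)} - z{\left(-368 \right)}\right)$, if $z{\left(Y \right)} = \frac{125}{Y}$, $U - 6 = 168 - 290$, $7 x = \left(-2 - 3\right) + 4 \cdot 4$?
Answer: $- \frac{95541}{2576} \approx -37.089$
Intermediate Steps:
$x = \frac{11}{7}$ ($x = \frac{\left(-2 - 3\right) + 4 \cdot 4}{7} = \frac{-5 + 16}{7} = \frac{1}{7} \cdot 11 = \frac{11}{7} \approx 1.5714$)
$U = -116$ ($U = 6 + \left(168 - 290\right) = 6 - 122 = -116$)
$A{\left(n \right)} = \frac{11 n}{7}$
$U + \left(A{\left(50 \right)} - z{\left(-368 \right)}\right) = -116 + \left(\frac{11}{7} \cdot 50 - \frac{125}{-368}\right) = -116 + \left(\frac{550}{7} - 125 \left(- \frac{1}{368}\right)\right) = -116 + \left(\frac{550}{7} - - \frac{125}{368}\right) = -116 + \left(\frac{550}{7} + \frac{125}{368}\right) = -116 + \frac{203275}{2576} = - \frac{95541}{2576}$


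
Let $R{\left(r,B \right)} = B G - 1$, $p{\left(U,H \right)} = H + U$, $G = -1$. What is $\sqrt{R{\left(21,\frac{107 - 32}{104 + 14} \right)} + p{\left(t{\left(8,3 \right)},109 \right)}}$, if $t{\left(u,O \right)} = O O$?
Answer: $\frac{\sqrt{1620258}}{118} \approx 10.787$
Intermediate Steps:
$t{\left(u,O \right)} = O^{2}$
$R{\left(r,B \right)} = -1 - B$ ($R{\left(r,B \right)} = B \left(-1\right) - 1 = - B - 1 = -1 - B$)
$\sqrt{R{\left(21,\frac{107 - 32}{104 + 14} \right)} + p{\left(t{\left(8,3 \right)},109 \right)}} = \sqrt{\left(-1 - \frac{107 - 32}{104 + 14}\right) + \left(109 + 3^{2}\right)} = \sqrt{\left(-1 - \frac{75}{118}\right) + \left(109 + 9\right)} = \sqrt{\left(-1 - 75 \cdot \frac{1}{118}\right) + 118} = \sqrt{\left(-1 - \frac{75}{118}\right) + 118} = \sqrt{- \frac{193}{118} + 118} = \sqrt{\frac{13731}{118}} = \frac{\sqrt{1620258}}{118}$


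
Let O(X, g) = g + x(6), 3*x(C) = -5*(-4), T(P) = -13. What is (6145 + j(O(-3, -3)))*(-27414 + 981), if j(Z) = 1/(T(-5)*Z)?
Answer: -2111592996/13 ≈ -1.6243e+8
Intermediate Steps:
x(C) = 20/3 (x(C) = (-5*(-4))/3 = (⅓)*20 = 20/3)
O(X, g) = 20/3 + g (O(X, g) = g + 20/3 = 20/3 + g)
j(Z) = -1/(13*Z) (j(Z) = 1/(-13*Z) = -1/(13*Z))
(6145 + j(O(-3, -3)))*(-27414 + 981) = (6145 - 1/(13*(20/3 - 3)))*(-27414 + 981) = (6145 - 1/(13*11/3))*(-26433) = (6145 - 1/13*3/11)*(-26433) = (6145 - 3/143)*(-26433) = (878732/143)*(-26433) = -2111592996/13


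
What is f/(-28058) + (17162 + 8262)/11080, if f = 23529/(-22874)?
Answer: 2039668830841/888891188420 ≈ 2.2946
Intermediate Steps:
f = -23529/22874 (f = 23529*(-1/22874) = -23529/22874 ≈ -1.0286)
f/(-28058) + (17162 + 8262)/11080 = -23529/22874/(-28058) + (17162 + 8262)/11080 = -23529/22874*(-1/28058) + 25424*(1/11080) = 23529/641798692 + 3178/1385 = 2039668830841/888891188420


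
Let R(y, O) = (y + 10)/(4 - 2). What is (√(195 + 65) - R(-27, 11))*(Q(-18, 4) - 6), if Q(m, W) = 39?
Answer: 561/2 + 66*√65 ≈ 812.61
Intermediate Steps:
R(y, O) = 5 + y/2 (R(y, O) = (10 + y)/2 = (10 + y)*(½) = 5 + y/2)
(√(195 + 65) - R(-27, 11))*(Q(-18, 4) - 6) = (√(195 + 65) - (5 + (½)*(-27)))*(39 - 6) = (√260 - (5 - 27/2))*33 = (2*√65 - 1*(-17/2))*33 = (2*√65 + 17/2)*33 = (17/2 + 2*√65)*33 = 561/2 + 66*√65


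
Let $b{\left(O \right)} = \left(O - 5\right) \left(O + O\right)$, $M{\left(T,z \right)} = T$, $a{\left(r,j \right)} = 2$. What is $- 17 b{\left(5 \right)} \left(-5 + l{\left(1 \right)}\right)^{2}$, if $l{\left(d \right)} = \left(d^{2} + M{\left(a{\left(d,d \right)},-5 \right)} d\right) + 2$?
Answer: $0$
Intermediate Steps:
$l{\left(d \right)} = 2 + d^{2} + 2 d$ ($l{\left(d \right)} = \left(d^{2} + 2 d\right) + 2 = 2 + d^{2} + 2 d$)
$b{\left(O \right)} = 2 O \left(-5 + O\right)$ ($b{\left(O \right)} = \left(-5 + O\right) 2 O = 2 O \left(-5 + O\right)$)
$- 17 b{\left(5 \right)} \left(-5 + l{\left(1 \right)}\right)^{2} = - 17 \cdot 2 \cdot 5 \left(-5 + 5\right) \left(-5 + \left(2 + 1^{2} + 2 \cdot 1\right)\right)^{2} = - 17 \cdot 2 \cdot 5 \cdot 0 \left(-5 + \left(2 + 1 + 2\right)\right)^{2} = \left(-17\right) 0 \left(-5 + 5\right)^{2} = 0 \cdot 0^{2} = 0 \cdot 0 = 0$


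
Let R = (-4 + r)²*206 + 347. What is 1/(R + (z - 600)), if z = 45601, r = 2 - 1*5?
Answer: 1/55442 ≈ 1.8037e-5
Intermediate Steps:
r = -3 (r = 2 - 5 = -3)
R = 10441 (R = (-4 - 3)²*206 + 347 = (-7)²*206 + 347 = 49*206 + 347 = 10094 + 347 = 10441)
1/(R + (z - 600)) = 1/(10441 + (45601 - 600)) = 1/(10441 + 45001) = 1/55442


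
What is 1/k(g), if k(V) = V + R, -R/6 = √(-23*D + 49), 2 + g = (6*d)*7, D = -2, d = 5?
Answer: 52/9961 + 3*√95/19922 ≈ 0.0066881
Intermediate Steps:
g = 208 (g = -2 + (6*5)*7 = -2 + 30*7 = -2 + 210 = 208)
R = -6*√95 (R = -6*√(-23*(-2) + 49) = -6*√(46 + 49) = -6*√95 ≈ -58.481)
k(V) = V - 6*√95
1/k(g) = 1/(208 - 6*√95)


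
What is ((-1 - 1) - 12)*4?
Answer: -56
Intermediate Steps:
((-1 - 1) - 12)*4 = (-2 - 12)*4 = -14*4 = -56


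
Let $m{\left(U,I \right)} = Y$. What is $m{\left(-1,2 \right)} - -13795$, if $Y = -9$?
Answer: $13786$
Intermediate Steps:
$m{\left(U,I \right)} = -9$
$m{\left(-1,2 \right)} - -13795 = -9 - -13795 = -9 + 13795 = 13786$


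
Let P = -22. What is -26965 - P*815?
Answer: -9035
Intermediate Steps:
-26965 - P*815 = -26965 - (-22)*815 = -26965 - 1*(-17930) = -26965 + 17930 = -9035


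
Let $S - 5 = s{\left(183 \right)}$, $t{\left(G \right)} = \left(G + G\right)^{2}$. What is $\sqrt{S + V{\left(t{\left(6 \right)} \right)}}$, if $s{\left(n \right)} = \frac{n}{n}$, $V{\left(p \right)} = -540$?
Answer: $i \sqrt{534} \approx 23.108 i$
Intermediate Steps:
$t{\left(G \right)} = 4 G^{2}$ ($t{\left(G \right)} = \left(2 G\right)^{2} = 4 G^{2}$)
$s{\left(n \right)} = 1$
$S = 6$ ($S = 5 + 1 = 6$)
$\sqrt{S + V{\left(t{\left(6 \right)} \right)}} = \sqrt{6 - 540} = \sqrt{-534} = i \sqrt{534}$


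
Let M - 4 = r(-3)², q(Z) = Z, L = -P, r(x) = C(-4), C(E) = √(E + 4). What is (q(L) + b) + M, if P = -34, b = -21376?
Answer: -21338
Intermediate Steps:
C(E) = √(4 + E)
r(x) = 0 (r(x) = √(4 - 4) = √0 = 0)
L = 34 (L = -1*(-34) = 34)
M = 4 (M = 4 + 0² = 4 + 0 = 4)
(q(L) + b) + M = (34 - 21376) + 4 = -21342 + 4 = -21338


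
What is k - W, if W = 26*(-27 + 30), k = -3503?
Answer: -3581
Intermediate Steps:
W = 78 (W = 26*3 = 78)
k - W = -3503 - 1*78 = -3503 - 78 = -3581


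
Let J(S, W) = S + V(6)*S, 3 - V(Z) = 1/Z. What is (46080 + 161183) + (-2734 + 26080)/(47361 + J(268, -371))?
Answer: 30087403433/145165 ≈ 2.0726e+5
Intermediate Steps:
V(Z) = 3 - 1/Z
J(S, W) = 23*S/6 (J(S, W) = S + (3 - 1/6)*S = S + (3 - 1*⅙)*S = S + (3 - ⅙)*S = S + 17*S/6 = 23*S/6)
(46080 + 161183) + (-2734 + 26080)/(47361 + J(268, -371)) = (46080 + 161183) + (-2734 + 26080)/(47361 + (23/6)*268) = 207263 + 23346/(47361 + 3082/3) = 207263 + 23346/(145165/3) = 207263 + 23346*(3/145165) = 207263 + 70038/145165 = 30087403433/145165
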